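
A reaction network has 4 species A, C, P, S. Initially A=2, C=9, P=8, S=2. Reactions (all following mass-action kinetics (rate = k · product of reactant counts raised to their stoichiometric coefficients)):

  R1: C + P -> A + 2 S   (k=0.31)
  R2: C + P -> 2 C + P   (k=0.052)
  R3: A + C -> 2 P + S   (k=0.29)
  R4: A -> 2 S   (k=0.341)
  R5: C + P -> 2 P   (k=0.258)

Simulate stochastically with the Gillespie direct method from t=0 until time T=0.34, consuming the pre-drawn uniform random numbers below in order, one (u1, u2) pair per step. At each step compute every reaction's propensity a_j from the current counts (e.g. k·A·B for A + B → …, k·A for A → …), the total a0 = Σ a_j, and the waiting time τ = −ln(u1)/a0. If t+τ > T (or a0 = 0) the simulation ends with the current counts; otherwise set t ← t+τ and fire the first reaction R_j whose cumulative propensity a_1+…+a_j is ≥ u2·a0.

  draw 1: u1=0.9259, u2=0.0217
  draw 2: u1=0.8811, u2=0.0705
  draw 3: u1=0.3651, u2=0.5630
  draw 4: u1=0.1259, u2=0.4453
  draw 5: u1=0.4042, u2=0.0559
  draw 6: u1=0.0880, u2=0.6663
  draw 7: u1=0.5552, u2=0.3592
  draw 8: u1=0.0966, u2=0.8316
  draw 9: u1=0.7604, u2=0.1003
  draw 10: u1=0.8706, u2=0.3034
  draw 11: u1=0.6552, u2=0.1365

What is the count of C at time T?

t=0.000: A=2 C=9 P=8 S=2
Draw 1: a1=22.320, a2=3.744, a3=5.220, a4=0.682, a5=18.576, a0=50.542; τ=−ln(0.9259)/50.542=0.002 → t=0.002; u2·a0=0.0217·50.542=1.097 ≤ a1=22.320 → R1 fires; A=3 C=8 P=7 S=4
Draw 2: a1=17.360, a2=2.912, a3=6.960, a4=1.023, a5=14.448, a0=42.703; τ=−ln(0.8811)/42.703=0.003 → t=0.004; u2·a0=0.0705·42.703=3.011 ≤ a1=17.360 → R1 fires; A=4 C=7 P=6 S=6
Draw 3: a1=13.020, a2=2.184, a3=8.120, a4=1.364, a5=10.836, a0=35.524; τ=−ln(0.3651)/35.524=0.028 → t=0.033; u2·a0=0.5630·35.524=20.000; a1+a2=15.204 < 20.000 ≤ a1+…+a3=23.324 → R3 fires; A=3 C=6 P=8 S=7
Draw 4: a1=14.880, a2=2.496, a3=5.220, a4=1.023, a5=12.384, a0=36.003; τ=−ln(0.1259)/36.003=0.058 → t=0.090; u2·a0=0.4453·36.003=16.032; a1=14.880 < 16.032 ≤ a1+a2=17.376 → R2 fires; A=3 C=7 P=8 S=7
Draw 5: a1=17.360, a2=2.912, a3=6.090, a4=1.023, a5=14.448, a0=41.833; τ=−ln(0.4042)/41.833=0.022 → t=0.112; u2·a0=0.0559·41.833=2.338 ≤ a1=17.360 → R1 fires; A=4 C=6 P=7 S=9
Draw 6: a1=13.020, a2=2.184, a3=6.960, a4=1.364, a5=10.836, a0=34.364; τ=−ln(0.0880)/34.364=0.071 → t=0.183; u2·a0=0.6663·34.364=22.897; a1+…+a3=22.164 < 22.897 ≤ a1+…+a4=23.528 → R4 fires; A=3 C=6 P=7 S=11
Draw 7: a1=13.020, a2=2.184, a3=5.220, a4=1.023, a5=10.836, a0=32.283; τ=−ln(0.5552)/32.283=0.018 → t=0.201; u2·a0=0.3592·32.283=11.596 ≤ a1=13.020 → R1 fires; A=4 C=5 P=6 S=13
Draw 8: a1=9.300, a2=1.560, a3=5.800, a4=1.364, a5=7.740, a0=25.764; τ=−ln(0.0966)/25.764=0.091 → t=0.292; u2·a0=0.8316·25.764=21.425; a1+…+a4=18.024 < 21.425 ≤ a1+…+a5=25.764 → R5 fires; A=4 C=4 P=7 S=13
Draw 9: a1=8.680, a2=1.456, a3=4.640, a4=1.364, a5=7.224, a0=23.364; τ=−ln(0.7604)/23.364=0.012 → t=0.303; u2·a0=0.1003·23.364=2.343 ≤ a1=8.680 → R1 fires; A=5 C=3 P=6 S=15
Draw 10: a1=5.580, a2=0.936, a3=4.350, a4=1.705, a5=4.644, a0=17.215; τ=−ln(0.8706)/17.215=0.008 → t=0.312; u2·a0=0.3034·17.215=5.223 ≤ a1=5.580 → R1 fires; A=6 C=2 P=5 S=17
Draw 11: a1=3.100, a2=0.520, a3=3.480, a4=2.046, a5=2.580, a0=11.726; τ=−ln(0.6552)/11.726=0.036 → t=0.348 > T=0.34: stop.
Read off C at T=0.34: 2

C at T = 2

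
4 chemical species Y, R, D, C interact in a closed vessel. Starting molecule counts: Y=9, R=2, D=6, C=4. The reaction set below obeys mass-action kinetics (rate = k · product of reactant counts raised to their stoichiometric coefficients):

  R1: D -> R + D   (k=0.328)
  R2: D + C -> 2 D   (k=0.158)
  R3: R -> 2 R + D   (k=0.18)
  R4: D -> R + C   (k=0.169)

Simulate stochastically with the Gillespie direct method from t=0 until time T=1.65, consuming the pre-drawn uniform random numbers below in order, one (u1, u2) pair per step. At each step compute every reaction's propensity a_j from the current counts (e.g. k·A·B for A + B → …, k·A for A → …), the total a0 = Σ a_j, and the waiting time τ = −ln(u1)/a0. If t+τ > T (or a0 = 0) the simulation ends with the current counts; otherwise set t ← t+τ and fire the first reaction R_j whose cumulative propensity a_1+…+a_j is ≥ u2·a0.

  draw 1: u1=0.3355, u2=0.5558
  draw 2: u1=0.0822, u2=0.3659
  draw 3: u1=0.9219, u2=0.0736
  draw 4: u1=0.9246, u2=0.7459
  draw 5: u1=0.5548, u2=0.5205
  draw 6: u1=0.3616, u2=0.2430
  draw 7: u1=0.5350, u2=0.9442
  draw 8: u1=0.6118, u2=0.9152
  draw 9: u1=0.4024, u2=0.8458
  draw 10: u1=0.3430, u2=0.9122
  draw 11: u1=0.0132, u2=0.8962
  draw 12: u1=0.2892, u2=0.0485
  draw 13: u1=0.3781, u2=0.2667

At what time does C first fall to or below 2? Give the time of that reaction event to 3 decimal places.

Threshold first reached at t = 0.502

t=0.000: Y=9 R=2 D=6 C=4
Draw 1: a1=1.968, a2=3.792, a3=0.360, a4=1.014, a0=7.134; τ=−ln(0.3355)/7.134=0.153 → t=0.153; u2·a0=0.5558·7.134=3.965; a1=1.968 < 3.965 ≤ a1+a2=5.760 → R2 fires; Y=9 R=2 D=7 C=3
Draw 2: a1=2.296, a2=3.318, a3=0.360, a4=1.183, a0=7.157; τ=−ln(0.0822)/7.157=0.349 → t=0.502; u2·a0=0.3659·7.157=2.619; a1=2.296 < 2.619 ≤ a1+a2=5.614 → R2 fires; Y=9 R=2 D=8 C=2
Draw 3: a1=2.624, a2=2.528, a3=0.360, a4=1.352, a0=6.864; τ=−ln(0.9219)/6.864=0.012 → t=0.514; u2·a0=0.0736·6.864=0.505 ≤ a1=2.624 → R1 fires; Y=9 R=3 D=8 C=2
Draw 4: a1=2.624, a2=2.528, a3=0.540, a4=1.352, a0=7.044; τ=−ln(0.9246)/7.044=0.011 → t=0.525; u2·a0=0.7459·7.044=5.254; a1+a2=5.152 < 5.254 ≤ a1+…+a3=5.692 → R3 fires; Y=9 R=4 D=9 C=2
Draw 5: a1=2.952, a2=2.844, a3=0.720, a4=1.521, a0=8.037; τ=−ln(0.5548)/8.037=0.073 → t=0.598; u2·a0=0.5205·8.037=4.183; a1=2.952 < 4.183 ≤ a1+a2=5.796 → R2 fires; Y=9 R=4 D=10 C=1
Draw 6: a1=3.280, a2=1.580, a3=0.720, a4=1.690, a0=7.270; τ=−ln(0.3616)/7.270=0.140 → t=0.738; u2·a0=0.2430·7.270=1.767 ≤ a1=3.280 → R1 fires; Y=9 R=5 D=10 C=1
Draw 7: a1=3.280, a2=1.580, a3=0.900, a4=1.690, a0=7.450; τ=−ln(0.5350)/7.450=0.084 → t=0.822; u2·a0=0.9442·7.450=7.034; a1+…+a3=5.760 < 7.034 ≤ a1+…+a4=7.450 → R4 fires; Y=9 R=6 D=9 C=2
Draw 8: a1=2.952, a2=2.844, a3=1.080, a4=1.521, a0=8.397; τ=−ln(0.6118)/8.397=0.059 → t=0.881; u2·a0=0.9152·8.397=7.685; a1+…+a3=6.876 < 7.685 ≤ a1+…+a4=8.397 → R4 fires; Y=9 R=7 D=8 C=3
Draw 9: a1=2.624, a2=3.792, a3=1.260, a4=1.352, a0=9.028; τ=−ln(0.4024)/9.028=0.101 → t=0.982; u2·a0=0.8458·9.028=7.636; a1+a2=6.416 < 7.636 ≤ a1+…+a3=7.676 → R3 fires; Y=9 R=8 D=9 C=3
Draw 10: a1=2.952, a2=4.266, a3=1.440, a4=1.521, a0=10.179; τ=−ln(0.3430)/10.179=0.105 → t=1.087; u2·a0=0.9122·10.179=9.285; a1+…+a3=8.658 < 9.285 ≤ a1+…+a4=10.179 → R4 fires; Y=9 R=9 D=8 C=4
Draw 11: a1=2.624, a2=5.056, a3=1.620, a4=1.352, a0=10.652; τ=−ln(0.0132)/10.652=0.406 → t=1.493; u2·a0=0.8962·10.652=9.546; a1+…+a3=9.300 < 9.546 ≤ a1+…+a4=10.652 → R4 fires; Y=9 R=10 D=7 C=5
Draw 12: a1=2.296, a2=5.530, a3=1.800, a4=1.183, a0=10.809; τ=−ln(0.2892)/10.809=0.115 → t=1.608; u2·a0=0.0485·10.809=0.524 ≤ a1=2.296 → R1 fires; Y=9 R=11 D=7 C=5
Draw 13: a1=2.296, a2=5.530, a3=1.980, a4=1.183, a0=10.989; τ=−ln(0.3781)/10.989=0.089 → t=1.696 > T=1.65: stop.
C first becomes ≤ 2 when it reaches 2 at the event at t=0.502.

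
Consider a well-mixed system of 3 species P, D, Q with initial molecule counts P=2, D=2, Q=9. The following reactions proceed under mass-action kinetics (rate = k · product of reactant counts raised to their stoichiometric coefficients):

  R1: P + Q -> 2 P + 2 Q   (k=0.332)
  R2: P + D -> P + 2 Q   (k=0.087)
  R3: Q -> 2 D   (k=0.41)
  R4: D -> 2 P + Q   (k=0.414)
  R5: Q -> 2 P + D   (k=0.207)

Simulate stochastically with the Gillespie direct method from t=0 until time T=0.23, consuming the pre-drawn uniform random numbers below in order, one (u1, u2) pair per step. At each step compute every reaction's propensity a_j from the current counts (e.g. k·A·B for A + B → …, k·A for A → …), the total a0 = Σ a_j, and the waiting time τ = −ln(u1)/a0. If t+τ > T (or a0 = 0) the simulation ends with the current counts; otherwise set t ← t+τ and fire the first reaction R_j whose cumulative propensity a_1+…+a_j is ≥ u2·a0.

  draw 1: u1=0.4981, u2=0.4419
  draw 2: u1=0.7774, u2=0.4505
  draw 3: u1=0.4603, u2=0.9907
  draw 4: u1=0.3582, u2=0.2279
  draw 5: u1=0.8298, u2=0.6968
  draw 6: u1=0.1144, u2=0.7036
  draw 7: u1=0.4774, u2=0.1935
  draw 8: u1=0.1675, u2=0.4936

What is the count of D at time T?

t=0.000: P=2 D=2 Q=9
Draw 1: a1=5.976, a2=0.348, a3=3.690, a4=0.828, a5=1.863, a0=12.705; τ=−ln(0.4981)/12.705=0.055 → t=0.055; u2·a0=0.4419·12.705=5.614 ≤ a1=5.976 → R1 fires; P=3 D=2 Q=10
Draw 2: a1=9.960, a2=0.522, a3=4.100, a4=0.828, a5=2.070, a0=17.480; τ=−ln(0.7774)/17.480=0.014 → t=0.069; u2·a0=0.4505·17.480=7.875 ≤ a1=9.960 → R1 fires; P=4 D=2 Q=11
Draw 3: a1=14.608, a2=0.696, a3=4.510, a4=0.828, a5=2.277, a0=22.919; τ=−ln(0.4603)/22.919=0.034 → t=0.103; u2·a0=0.9907·22.919=22.706; a1+…+a4=20.642 < 22.706 ≤ a1+…+a5=22.919 → R5 fires; P=6 D=3 Q=10
Draw 4: a1=19.920, a2=1.566, a3=4.100, a4=1.242, a5=2.070, a0=28.898; τ=−ln(0.3582)/28.898=0.036 → t=0.139; u2·a0=0.2279·28.898=6.586 ≤ a1=19.920 → R1 fires; P=7 D=3 Q=11
Draw 5: a1=25.564, a2=1.827, a3=4.510, a4=1.242, a5=2.277, a0=35.420; τ=−ln(0.8298)/35.420=0.005 → t=0.144; u2·a0=0.6968·35.420=24.681 ≤ a1=25.564 → R1 fires; P=8 D=3 Q=12
Draw 6: a1=31.872, a2=2.088, a3=4.920, a4=1.242, a5=2.484, a0=42.606; τ=−ln(0.1144)/42.606=0.051 → t=0.195; u2·a0=0.7036·42.606=29.978 ≤ a1=31.872 → R1 fires; P=9 D=3 Q=13
Draw 7: a1=38.844, a2=2.349, a3=5.330, a4=1.242, a5=2.691, a0=50.456; τ=−ln(0.4774)/50.456=0.015 → t=0.209; u2·a0=0.1935·50.456=9.763 ≤ a1=38.844 → R1 fires; P=10 D=3 Q=14
Draw 8: a1=46.480, a2=2.610, a3=5.740, a4=1.242, a5=2.898, a0=58.970; τ=−ln(0.1675)/58.970=0.030 → t=0.240 > T=0.23: stop.
Read off D at T=0.23: 3

D at T = 3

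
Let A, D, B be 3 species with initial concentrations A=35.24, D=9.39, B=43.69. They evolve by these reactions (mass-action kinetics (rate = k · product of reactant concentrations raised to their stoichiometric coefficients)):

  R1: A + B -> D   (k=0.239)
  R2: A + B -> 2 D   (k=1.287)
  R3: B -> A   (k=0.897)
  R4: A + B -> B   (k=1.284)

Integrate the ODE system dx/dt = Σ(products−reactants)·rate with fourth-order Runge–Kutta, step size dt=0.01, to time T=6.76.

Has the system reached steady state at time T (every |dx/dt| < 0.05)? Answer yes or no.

RK4 with dt=0.01: 676 steps to T=6.76. Trajectory (selected grid times):
t=0.00: A=35.24 D=9.39 B=43.69
t=0.75: A=0.32 D=54.77 B=8.66
t=1.50: A=0.32 D=58.40 B=3.07
t=2.25: A=0.32 D=59.68 B=1.09
t=3.00: A=0.32 D=60.14 B=0.38
t=3.76: A=0.32 D=60.30 B=0.13
t=4.51: A=0.32 D=60.36 B=0.05
t=5.26: A=0.32 D=60.38 B=0.02
t=6.01: A=0.32 D=60.39 B=0.01
t=6.76: A=0.32 D=60.39 B=0.00
Rates at T: R1=0.0002, R2=0.0009, R3=0.0019, R4=0.0009
dx/dt at T (Σ net stoichiometry × rate): A=-0.0000, D=+0.0019, B=-0.0029
Largest |dx/dt| is |-0.0029| (B) < 0.05 → steady.

Steady state at T: yes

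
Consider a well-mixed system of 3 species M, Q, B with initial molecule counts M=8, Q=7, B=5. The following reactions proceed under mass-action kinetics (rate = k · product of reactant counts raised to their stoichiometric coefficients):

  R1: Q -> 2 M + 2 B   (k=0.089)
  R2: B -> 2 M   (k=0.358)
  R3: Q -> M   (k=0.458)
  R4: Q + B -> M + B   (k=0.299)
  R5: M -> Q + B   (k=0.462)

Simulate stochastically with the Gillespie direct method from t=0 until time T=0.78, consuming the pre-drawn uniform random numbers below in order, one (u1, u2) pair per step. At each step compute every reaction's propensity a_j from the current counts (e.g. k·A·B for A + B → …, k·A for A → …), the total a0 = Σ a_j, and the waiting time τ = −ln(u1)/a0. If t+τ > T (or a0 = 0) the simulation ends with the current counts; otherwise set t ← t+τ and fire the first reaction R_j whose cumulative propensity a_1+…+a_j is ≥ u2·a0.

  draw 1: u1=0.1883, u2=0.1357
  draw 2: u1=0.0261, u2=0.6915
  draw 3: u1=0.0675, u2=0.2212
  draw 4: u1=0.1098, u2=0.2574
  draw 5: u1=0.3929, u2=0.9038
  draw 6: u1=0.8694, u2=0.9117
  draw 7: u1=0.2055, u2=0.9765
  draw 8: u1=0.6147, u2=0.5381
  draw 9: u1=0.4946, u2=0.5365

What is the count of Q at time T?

t=0.000: M=8 Q=7 B=5
Draw 1: a1=0.623, a2=1.790, a3=3.206, a4=10.465, a5=3.696, a0=19.780; τ=−ln(0.1883)/19.780=0.084 → t=0.084; u2·a0=0.1357·19.780=2.684; a1+a2=2.413 < 2.684 ≤ a1+…+a3=5.619 → R3 fires; M=9 Q=6 B=5
Draw 2: a1=0.534, a2=1.790, a3=2.748, a4=8.970, a5=4.158, a0=18.200; τ=−ln(0.0261)/18.200=0.200 → t=0.285; u2·a0=0.6915·18.200=12.585; a1+…+a3=5.072 < 12.585 ≤ a1+…+a4=14.042 → R4 fires; M=10 Q=5 B=5
Draw 3: a1=0.445, a2=1.790, a3=2.290, a4=7.475, a5=4.620, a0=16.620; τ=−ln(0.0675)/16.620=0.162 → t=0.447; u2·a0=0.2212·16.620=3.676; a1+a2=2.235 < 3.676 ≤ a1+…+a3=4.525 → R3 fires; M=11 Q=4 B=5
Draw 4: a1=0.356, a2=1.790, a3=1.832, a4=5.980, a5=5.082, a0=15.040; τ=−ln(0.1098)/15.040=0.147 → t=0.594; u2·a0=0.2574·15.040=3.871; a1+a2=2.146 < 3.871 ≤ a1+…+a3=3.978 → R3 fires; M=12 Q=3 B=5
Draw 5: a1=0.267, a2=1.790, a3=1.374, a4=4.485, a5=5.544, a0=13.460; τ=−ln(0.3929)/13.460=0.069 → t=0.663; u2·a0=0.9038·13.460=12.165; a1+…+a4=7.916 < 12.165 ≤ a1+…+a5=13.460 → R5 fires; M=11 Q=4 B=6
Draw 6: a1=0.356, a2=2.148, a3=1.832, a4=7.176, a5=5.082, a0=16.594; τ=−ln(0.8694)/16.594=0.008 → t=0.672; u2·a0=0.9117·16.594=15.129; a1+…+a4=11.512 < 15.129 ≤ a1+…+a5=16.594 → R5 fires; M=10 Q=5 B=7
Draw 7: a1=0.445, a2=2.506, a3=2.290, a4=10.465, a5=4.620, a0=20.326; τ=−ln(0.2055)/20.326=0.078 → t=0.749; u2·a0=0.9765·20.326=19.848; a1+…+a4=15.706 < 19.848 ≤ a1+…+a5=20.326 → R5 fires; M=9 Q=6 B=8
Draw 8: a1=0.534, a2=2.864, a3=2.748, a4=14.352, a5=4.158, a0=24.656; τ=−ln(0.6147)/24.656=0.020 → t=0.769; u2·a0=0.5381·24.656=13.267; a1+…+a3=6.146 < 13.267 ≤ a1+…+a4=20.498 → R4 fires; M=10 Q=5 B=8
Draw 9: a1=0.445, a2=2.864, a3=2.290, a4=11.960, a5=4.620, a0=22.179; τ=−ln(0.4946)/22.179=0.032 → t=0.801 > T=0.78: stop.
Read off Q at T=0.78: 5

Q at T = 5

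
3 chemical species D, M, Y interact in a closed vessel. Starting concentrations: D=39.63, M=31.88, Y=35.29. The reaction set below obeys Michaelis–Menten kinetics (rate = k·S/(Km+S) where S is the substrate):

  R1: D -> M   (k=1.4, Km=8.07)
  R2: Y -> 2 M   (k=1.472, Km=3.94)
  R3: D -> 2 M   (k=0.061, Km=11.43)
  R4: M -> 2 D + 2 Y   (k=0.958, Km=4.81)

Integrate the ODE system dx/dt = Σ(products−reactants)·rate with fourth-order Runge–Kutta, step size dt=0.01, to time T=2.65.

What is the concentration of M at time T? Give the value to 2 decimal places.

M at T = 40.01

RK4 with dt=0.01: 265 steps to T=2.65. Trajectory (selected grid times):
t=0.00: D=39.63 M=31.88 Y=35.29
t=0.29: D=39.76 M=32.77 Y=35.39
t=0.59: D=39.90 M=33.69 Y=35.49
t=0.88: D=40.04 M=34.58 Y=35.60
t=1.18: D=40.18 M=35.50 Y=35.70
t=1.47: D=40.32 M=36.39 Y=35.81
t=1.77: D=40.46 M=37.31 Y=35.92
t=2.06: D=40.60 M=38.20 Y=36.03
t=2.36: D=40.75 M=39.12 Y=36.14
t=2.65: D=40.89 M=40.01 Y=36.25
Read off M at T=2.65: 40.01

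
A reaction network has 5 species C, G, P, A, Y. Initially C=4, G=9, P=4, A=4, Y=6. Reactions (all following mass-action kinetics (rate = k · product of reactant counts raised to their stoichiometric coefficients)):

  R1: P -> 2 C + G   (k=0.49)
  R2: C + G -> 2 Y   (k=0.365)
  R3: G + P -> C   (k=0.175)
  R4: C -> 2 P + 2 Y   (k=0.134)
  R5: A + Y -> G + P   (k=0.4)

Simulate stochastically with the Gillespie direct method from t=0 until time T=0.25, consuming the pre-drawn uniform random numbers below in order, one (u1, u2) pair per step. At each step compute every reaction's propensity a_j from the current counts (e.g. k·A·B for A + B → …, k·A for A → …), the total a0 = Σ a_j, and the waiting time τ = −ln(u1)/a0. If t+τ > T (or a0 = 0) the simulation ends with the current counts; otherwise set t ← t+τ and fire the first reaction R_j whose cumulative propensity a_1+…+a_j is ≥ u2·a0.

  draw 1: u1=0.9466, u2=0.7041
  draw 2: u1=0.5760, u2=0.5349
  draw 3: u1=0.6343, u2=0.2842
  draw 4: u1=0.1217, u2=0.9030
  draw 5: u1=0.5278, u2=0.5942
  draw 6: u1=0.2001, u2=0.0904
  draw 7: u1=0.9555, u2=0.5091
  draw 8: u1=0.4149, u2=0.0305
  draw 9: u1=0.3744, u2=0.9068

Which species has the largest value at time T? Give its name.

Dominant species at T: Y

t=0.000: C=4 G=9 P=4 A=4 Y=6
Draw 1: a1=1.960, a2=13.140, a3=6.300, a4=0.536, a5=9.600, a0=31.536; τ=−ln(0.9466)/31.536=0.002 → t=0.002; u2·a0=0.7041·31.536=22.204; a1+…+a4=21.936 < 22.204 ≤ a1+…+a5=31.536 → R5 fires; C=4 G=10 P=5 A=3 Y=5
Draw 2: a1=2.450, a2=14.600, a3=8.750, a4=0.536, a5=6.000, a0=32.336; τ=−ln(0.5760)/32.336=0.017 → t=0.019; u2·a0=0.5349·32.336=17.297; a1+a2=17.050 < 17.297 ≤ a1+…+a3=25.800 → R3 fires; C=5 G=9 P=4 A=3 Y=5
Draw 3: a1=1.960, a2=16.425, a3=6.300, a4=0.670, a5=6.000, a0=31.355; τ=−ln(0.6343)/31.355=0.015 → t=0.033; u2·a0=0.2842·31.355=8.911; a1=1.960 < 8.911 ≤ a1+a2=18.385 → R2 fires; C=4 G=8 P=4 A=3 Y=7
Draw 4: a1=1.960, a2=11.680, a3=5.600, a4=0.536, a5=8.400, a0=28.176; τ=−ln(0.1217)/28.176=0.075 → t=0.108; u2·a0=0.9030·28.176=25.443; a1+…+a4=19.776 < 25.443 ≤ a1+…+a5=28.176 → R5 fires; C=4 G=9 P=5 A=2 Y=6
Draw 5: a1=2.450, a2=13.140, a3=7.875, a4=0.536, a5=4.800, a0=28.801; τ=−ln(0.5278)/28.801=0.022 → t=0.130; u2·a0=0.5942·28.801=17.114; a1+a2=15.590 < 17.114 ≤ a1+…+a3=23.465 → R3 fires; C=5 G=8 P=4 A=2 Y=6
Draw 6: a1=1.960, a2=14.600, a3=5.600, a4=0.670, a5=4.800, a0=27.630; τ=−ln(0.2001)/27.630=0.058 → t=0.188; u2·a0=0.0904·27.630=2.498; a1=1.960 < 2.498 ≤ a1+a2=16.560 → R2 fires; C=4 G=7 P=4 A=2 Y=8
Draw 7: a1=1.960, a2=10.220, a3=4.900, a4=0.536, a5=6.400, a0=24.016; τ=−ln(0.9555)/24.016=0.002 → t=0.190; u2·a0=0.5091·24.016=12.227; a1+a2=12.180 < 12.227 ≤ a1+…+a3=17.080 → R3 fires; C=5 G=6 P=3 A=2 Y=8
Draw 8: a1=1.470, a2=10.950, a3=3.150, a4=0.670, a5=6.400, a0=22.640; τ=−ln(0.4149)/22.640=0.039 → t=0.229; u2·a0=0.0305·22.640=0.691 ≤ a1=1.470 → R1 fires; C=7 G=7 P=2 A=2 Y=8
Draw 9: a1=0.980, a2=17.885, a3=2.450, a4=0.938, a5=6.400, a0=28.653; τ=−ln(0.3744)/28.653=0.034 → t=0.264 > T=0.25: stop.
At T=0.25: C=7 G=7 P=2 A=2 Y=8; the largest is Y.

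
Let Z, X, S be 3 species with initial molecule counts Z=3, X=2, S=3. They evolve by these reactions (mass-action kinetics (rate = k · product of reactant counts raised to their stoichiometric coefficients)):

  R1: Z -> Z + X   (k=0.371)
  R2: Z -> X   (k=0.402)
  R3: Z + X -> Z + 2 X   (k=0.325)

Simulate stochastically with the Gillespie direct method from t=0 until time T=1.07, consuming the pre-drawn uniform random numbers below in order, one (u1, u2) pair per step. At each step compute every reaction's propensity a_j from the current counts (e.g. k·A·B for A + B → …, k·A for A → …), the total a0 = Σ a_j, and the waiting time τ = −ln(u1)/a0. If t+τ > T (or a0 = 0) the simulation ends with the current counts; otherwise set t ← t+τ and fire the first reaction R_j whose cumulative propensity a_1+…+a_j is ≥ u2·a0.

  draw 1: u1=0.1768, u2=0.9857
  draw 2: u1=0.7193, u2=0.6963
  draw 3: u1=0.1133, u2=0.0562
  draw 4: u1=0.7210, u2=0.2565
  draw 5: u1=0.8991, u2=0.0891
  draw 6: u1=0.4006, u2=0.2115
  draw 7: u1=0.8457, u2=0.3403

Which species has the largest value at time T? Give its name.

Dominant species at T: X

t=0.000: Z=3 X=2 S=3
Draw 1: a1=1.113, a2=1.206, a3=1.950, a0=4.269; τ=−ln(0.1768)/4.269=0.406 → t=0.406; u2·a0=0.9857·4.269=4.208; a1+a2=2.319 < 4.208 ≤ a1+…+a3=4.269 → R3 fires; Z=3 X=3 S=3
Draw 2: a1=1.113, a2=1.206, a3=2.925, a0=5.244; τ=−ln(0.7193)/5.244=0.063 → t=0.469; u2·a0=0.6963·5.244=3.651; a1+a2=2.319 < 3.651 ≤ a1+…+a3=5.244 → R3 fires; Z=3 X=4 S=3
Draw 3: a1=1.113, a2=1.206, a3=3.900, a0=6.219; τ=−ln(0.1133)/6.219=0.350 → t=0.819; u2·a0=0.0562·6.219=0.350 ≤ a1=1.113 → R1 fires; Z=3 X=5 S=3
Draw 4: a1=1.113, a2=1.206, a3=4.875, a0=7.194; τ=−ln(0.7210)/7.194=0.045 → t=0.864; u2·a0=0.2565·7.194=1.845; a1=1.113 < 1.845 ≤ a1+a2=2.319 → R2 fires; Z=2 X=6 S=3
Draw 5: a1=0.742, a2=0.804, a3=3.900, a0=5.446; τ=−ln(0.8991)/5.446=0.020 → t=0.884; u2·a0=0.0891·5.446=0.485 ≤ a1=0.742 → R1 fires; Z=2 X=7 S=3
Draw 6: a1=0.742, a2=0.804, a3=4.550, a0=6.096; τ=−ln(0.4006)/6.096=0.150 → t=1.034; u2·a0=0.2115·6.096=1.289; a1=0.742 < 1.289 ≤ a1+a2=1.546 → R2 fires; Z=1 X=8 S=3
Draw 7: a1=0.371, a2=0.402, a3=2.600, a0=3.373; τ=−ln(0.8457)/3.373=0.050 → t=1.084 > T=1.07: stop.
At T=1.07: Z=1 X=8 S=3; the largest is X.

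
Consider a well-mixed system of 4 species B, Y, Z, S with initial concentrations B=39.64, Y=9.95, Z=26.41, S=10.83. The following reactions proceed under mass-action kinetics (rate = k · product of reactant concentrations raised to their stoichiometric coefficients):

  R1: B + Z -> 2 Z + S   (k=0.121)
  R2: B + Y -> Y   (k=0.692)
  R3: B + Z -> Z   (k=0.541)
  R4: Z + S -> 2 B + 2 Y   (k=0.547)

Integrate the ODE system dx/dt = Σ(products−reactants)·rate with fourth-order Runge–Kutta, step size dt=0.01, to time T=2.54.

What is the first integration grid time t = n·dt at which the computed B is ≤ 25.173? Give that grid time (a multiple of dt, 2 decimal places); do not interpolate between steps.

Threshold first reached at t = 0.03

RK4 with dt=0.01: 254 steps to T=2.54. Trajectory (selected grid times):
t=0.00: B=39.64 Y=9.95 Z=26.41 S=10.83
t=0.02: B=28.05 Y=15.90 Z=25.55 S=9.97
t=0.03: B=23.38 Y=18.58 Z=25.00 S=9.42
t=0.28: B=0.73 Y=42.16 Z=16.81 S=1.23
t=0.56: B=0.07 Y=44.64 Z=15.72 S=0.14
t=0.85: B=0.01 Y=44.93 Z=15.60 S=0.02
t=1.13: B=0.00 Y=44.96 Z=15.58 S=0.00
t=1.41: B=0.00 Y=44.96 Z=15.58 S=0.00
t=1.69: B=0.00 Y=44.96 Z=15.58 S=0.00
t=1.98: B=0.00 Y=44.96 Z=15.58 S=0.00
t=2.26: B=0.00 Y=44.96 Z=15.58 S=0.00
t=2.54: B=0.00 Y=44.96 Z=15.58 S=0.00
B(0.02)=28.046 > 25.173 but B(0.03)=23.380 ≤ 25.173, so the first grid time is t=0.03.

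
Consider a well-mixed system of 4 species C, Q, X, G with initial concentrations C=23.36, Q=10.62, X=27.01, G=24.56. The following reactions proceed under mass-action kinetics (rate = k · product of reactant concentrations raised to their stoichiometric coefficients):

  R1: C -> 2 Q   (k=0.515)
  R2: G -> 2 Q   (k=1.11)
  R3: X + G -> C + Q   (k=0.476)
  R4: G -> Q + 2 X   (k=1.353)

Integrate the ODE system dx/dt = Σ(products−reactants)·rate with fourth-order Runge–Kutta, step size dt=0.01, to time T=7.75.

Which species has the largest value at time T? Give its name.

Dominant species at T: Q

RK4 with dt=0.01: 775 steps to T=7.75. Trajectory (selected grid times):
t=0.00: C=23.36 Q=10.62 X=27.01 G=24.56
t=0.86: C=27.96 Q=66.96 X=13.44 G=0.01
t=1.72: C=17.96 Q=86.99 X=13.44 G=0.00
t=2.58: C=11.53 Q=99.84 X=13.44 G=0.00
t=3.44: C=7.41 Q=108.09 X=13.44 G=0.00
t=4.31: C=4.73 Q=113.44 X=13.44 G=0.00
t=5.17: C=3.04 Q=116.83 X=13.44 G=0.00
t=6.03: C=1.95 Q=119.01 X=13.44 G=0.00
t=6.89: C=1.25 Q=120.40 X=13.44 G=0.00
t=7.75: C=0.80 Q=121.30 X=13.44 G=0.00
At T=7.75: C=0.80 Q=121.30 X=13.44 G=0.00; the largest is Q.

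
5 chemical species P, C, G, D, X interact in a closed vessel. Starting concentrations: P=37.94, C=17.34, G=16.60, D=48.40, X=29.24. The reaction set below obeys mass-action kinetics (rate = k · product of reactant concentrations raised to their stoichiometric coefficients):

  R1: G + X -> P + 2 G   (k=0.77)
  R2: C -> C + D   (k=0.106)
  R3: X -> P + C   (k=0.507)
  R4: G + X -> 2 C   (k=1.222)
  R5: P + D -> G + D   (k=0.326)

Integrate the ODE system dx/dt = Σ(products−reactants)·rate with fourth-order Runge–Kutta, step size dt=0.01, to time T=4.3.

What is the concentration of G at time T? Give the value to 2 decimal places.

RK4 with dt=0.01: 430 steps to T=4.3. Trajectory (selected grid times):
t=0.00: P=37.94 C=17.34 G=16.60 D=48.40 X=29.24
t=0.48: P=0.02 C=53.14 G=59.45 D=51.02 X=0.00
t=0.96: P=0.00 C=53.14 G=59.47 D=53.73 X=0.00
t=1.43: P=0.00 C=53.14 G=59.47 D=56.37 X=0.00
t=1.91: P=0.00 C=53.14 G=59.47 D=59.08 X=0.00
t=2.39: P=0.00 C=53.14 G=59.47 D=61.78 X=0.00
t=2.87: P=0.00 C=53.14 G=59.47 D=64.49 X=0.00
t=3.34: P=0.00 C=53.14 G=59.47 D=67.13 X=0.00
t=3.82: P=0.00 C=53.14 G=59.47 D=69.84 X=0.00
t=4.30: P=0.00 C=53.14 G=59.47 D=72.54 X=0.00
Read off G at T=4.3: 59.47

G at T = 59.47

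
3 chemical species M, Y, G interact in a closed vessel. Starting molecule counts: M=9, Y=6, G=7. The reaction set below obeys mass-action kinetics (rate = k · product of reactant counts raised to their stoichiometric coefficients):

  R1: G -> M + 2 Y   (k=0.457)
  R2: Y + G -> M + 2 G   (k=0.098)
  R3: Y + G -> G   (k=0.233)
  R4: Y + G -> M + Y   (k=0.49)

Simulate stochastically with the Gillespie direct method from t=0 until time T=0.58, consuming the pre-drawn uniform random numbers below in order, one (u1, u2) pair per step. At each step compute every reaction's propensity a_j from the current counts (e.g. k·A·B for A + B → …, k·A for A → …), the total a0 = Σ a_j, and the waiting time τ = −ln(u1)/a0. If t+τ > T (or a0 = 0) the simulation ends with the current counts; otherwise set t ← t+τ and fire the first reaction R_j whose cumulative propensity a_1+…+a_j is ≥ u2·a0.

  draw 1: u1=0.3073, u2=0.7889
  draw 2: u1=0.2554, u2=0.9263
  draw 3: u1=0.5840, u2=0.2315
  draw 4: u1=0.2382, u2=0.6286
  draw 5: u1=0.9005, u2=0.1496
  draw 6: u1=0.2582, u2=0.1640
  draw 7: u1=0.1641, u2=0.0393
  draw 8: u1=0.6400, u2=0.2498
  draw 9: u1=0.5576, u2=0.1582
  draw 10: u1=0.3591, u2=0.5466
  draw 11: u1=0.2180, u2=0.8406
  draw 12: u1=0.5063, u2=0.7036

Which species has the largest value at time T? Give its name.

t=0.000: M=9 Y=6 G=7
Draw 1: a1=3.199, a2=4.116, a3=9.786, a4=20.580, a0=37.681; τ=−ln(0.3073)/37.681=0.031 → t=0.031; u2·a0=0.7889·37.681=29.727; a1+…+a3=17.101 < 29.727 ≤ a1+…+a4=37.681 → R4 fires; M=10 Y=6 G=6
Draw 2: a1=2.742, a2=3.528, a3=8.388, a4=17.640, a0=32.298; τ=−ln(0.2554)/32.298=0.042 → t=0.074; u2·a0=0.9263·32.298=29.918; a1+…+a3=14.658 < 29.918 ≤ a1+…+a4=32.298 → R4 fires; M=11 Y=6 G=5
Draw 3: a1=2.285, a2=2.940, a3=6.990, a4=14.700, a0=26.915; τ=−ln(0.5840)/26.915=0.020 → t=0.094; u2·a0=0.2315·26.915=6.231; a1+a2=5.225 < 6.231 ≤ a1+…+a3=12.215 → R3 fires; M=11 Y=5 G=5
Draw 4: a1=2.285, a2=2.450, a3=5.825, a4=12.250, a0=22.810; τ=−ln(0.2382)/22.810=0.063 → t=0.156; u2·a0=0.6286·22.810=14.338; a1+…+a3=10.560 < 14.338 ≤ a1+…+a4=22.810 → R4 fires; M=12 Y=5 G=4
Draw 5: a1=1.828, a2=1.960, a3=4.660, a4=9.800, a0=18.248; τ=−ln(0.9005)/18.248=0.006 → t=0.162; u2·a0=0.1496·18.248=2.730; a1=1.828 < 2.730 ≤ a1+a2=3.788 → R2 fires; M=13 Y=4 G=5
Draw 6: a1=2.285, a2=1.960, a3=4.660, a4=9.800, a0=18.705; τ=−ln(0.2582)/18.705=0.072 → t=0.235; u2·a0=0.1640·18.705=3.068; a1=2.285 < 3.068 ≤ a1+a2=4.245 → R2 fires; M=14 Y=3 G=6
Draw 7: a1=2.742, a2=1.764, a3=4.194, a4=8.820, a0=17.520; τ=−ln(0.1641)/17.520=0.103 → t=0.338; u2·a0=0.0393·17.520=0.689 ≤ a1=2.742 → R1 fires; M=15 Y=5 G=5
Draw 8: a1=2.285, a2=2.450, a3=5.825, a4=12.250, a0=22.810; τ=−ln(0.6400)/22.810=0.020 → t=0.357; u2·a0=0.2498·22.810=5.698; a1+a2=4.735 < 5.698 ≤ a1+…+a3=10.560 → R3 fires; M=15 Y=4 G=5
Draw 9: a1=2.285, a2=1.960, a3=4.660, a4=9.800, a0=18.705; τ=−ln(0.5576)/18.705=0.031 → t=0.389; u2·a0=0.1582·18.705=2.959; a1=2.285 < 2.959 ≤ a1+a2=4.245 → R2 fires; M=16 Y=3 G=6
Draw 10: a1=2.742, a2=1.764, a3=4.194, a4=8.820, a0=17.520; τ=−ln(0.3591)/17.520=0.058 → t=0.447; u2·a0=0.5466·17.520=9.576; a1+…+a3=8.700 < 9.576 ≤ a1+…+a4=17.520 → R4 fires; M=17 Y=3 G=5
Draw 11: a1=2.285, a2=1.470, a3=3.495, a4=7.350, a0=14.600; τ=−ln(0.2180)/14.600=0.104 → t=0.551; u2·a0=0.8406·14.600=12.273; a1+…+a3=7.250 < 12.273 ≤ a1+…+a4=14.600 → R4 fires; M=18 Y=3 G=4
Draw 12: a1=1.828, a2=1.176, a3=2.796, a4=5.880, a0=11.680; τ=−ln(0.5063)/11.680=0.058 → t=0.610 > T=0.58: stop.
At T=0.58: M=18 Y=3 G=4; the largest is M.

Dominant species at T: M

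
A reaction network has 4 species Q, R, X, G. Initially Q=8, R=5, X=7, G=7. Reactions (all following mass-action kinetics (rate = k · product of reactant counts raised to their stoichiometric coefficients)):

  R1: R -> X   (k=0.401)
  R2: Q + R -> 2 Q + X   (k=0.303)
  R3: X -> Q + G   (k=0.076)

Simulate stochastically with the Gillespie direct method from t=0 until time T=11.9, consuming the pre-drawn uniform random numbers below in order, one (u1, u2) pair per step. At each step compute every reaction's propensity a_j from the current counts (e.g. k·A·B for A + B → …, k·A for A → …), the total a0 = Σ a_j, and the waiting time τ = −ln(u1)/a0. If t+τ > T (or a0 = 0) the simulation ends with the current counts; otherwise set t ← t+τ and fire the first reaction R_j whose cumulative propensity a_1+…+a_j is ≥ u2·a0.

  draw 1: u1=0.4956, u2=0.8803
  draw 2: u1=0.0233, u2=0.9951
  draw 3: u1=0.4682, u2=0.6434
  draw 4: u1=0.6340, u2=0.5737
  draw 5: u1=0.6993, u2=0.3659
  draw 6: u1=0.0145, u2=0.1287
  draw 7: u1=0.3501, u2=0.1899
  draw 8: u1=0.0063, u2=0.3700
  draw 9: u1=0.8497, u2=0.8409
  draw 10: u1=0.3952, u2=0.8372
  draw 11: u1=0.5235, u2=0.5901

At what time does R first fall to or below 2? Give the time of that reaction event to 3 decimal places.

t=0.000: Q=8 R=5 X=7 G=7
Draw 1: a1=2.005, a2=12.120, a3=0.532, a0=14.657; τ=−ln(0.4956)/14.657=0.048 → t=0.048; u2·a0=0.8803·14.657=12.903; a1=2.005 < 12.903 ≤ a1+a2=14.125 → R2 fires; Q=9 R=4 X=8 G=7
Draw 2: a1=1.604, a2=10.908, a3=0.608, a0=13.120; τ=−ln(0.0233)/13.120=0.287 → t=0.334; u2·a0=0.9951·13.120=13.056; a1+a2=12.512 < 13.056 ≤ a1+…+a3=13.120 → R3 fires; Q=10 R=4 X=7 G=8
Draw 3: a1=1.604, a2=12.120, a3=0.532, a0=14.256; τ=−ln(0.4682)/14.256=0.053 → t=0.388; u2·a0=0.6434·14.256=9.172; a1=1.604 < 9.172 ≤ a1+a2=13.724 → R2 fires; Q=11 R=3 X=8 G=8
Draw 4: a1=1.203, a2=9.999, a3=0.608, a0=11.810; τ=−ln(0.6340)/11.810=0.039 → t=0.426; u2·a0=0.5737·11.810=6.775; a1=1.203 < 6.775 ≤ a1+a2=11.202 → R2 fires; Q=12 R=2 X=9 G=8
Draw 5: a1=0.802, a2=7.272, a3=0.684, a0=8.758; τ=−ln(0.6993)/8.758=0.041 → t=0.467; u2·a0=0.3659·8.758=3.205; a1=0.802 < 3.205 ≤ a1+a2=8.074 → R2 fires; Q=13 R=1 X=10 G=8
Draw 6: a1=0.401, a2=3.939, a3=0.760, a0=5.100; τ=−ln(0.0145)/5.100=0.830 → t=1.297; u2·a0=0.1287·5.100=0.656; a1=0.401 < 0.656 ≤ a1+a2=4.340 → R2 fires; Q=14 R=0 X=11 G=8
Draw 7: a1=0.000, a2=0.000, a3=0.836, a0=0.836; τ=−ln(0.3501)/0.836=1.255 → t=2.553; u2·a0=0.1899·0.836=0.159; a1+a2=0.000 < 0.159 ≤ a1+…+a3=0.836 → R3 fires; Q=15 R=0 X=10 G=9
Draw 8: a1=0.000, a2=0.000, a3=0.760, a0=0.760; τ=−ln(0.0063)/0.760=6.667 → t=9.220; u2·a0=0.3700·0.760=0.281; a1+a2=0.000 < 0.281 ≤ a1+…+a3=0.760 → R3 fires; Q=16 R=0 X=9 G=10
Draw 9: a1=0.000, a2=0.000, a3=0.684, a0=0.684; τ=−ln(0.8497)/0.684=0.238 → t=9.458; u2·a0=0.8409·0.684=0.575; a1+a2=0.000 < 0.575 ≤ a1+…+a3=0.684 → R3 fires; Q=17 R=0 X=8 G=11
Draw 10: a1=0.000, a2=0.000, a3=0.608, a0=0.608; τ=−ln(0.3952)/0.608=1.527 → t=10.985; u2·a0=0.8372·0.608=0.509; a1+a2=0.000 < 0.509 ≤ a1+…+a3=0.608 → R3 fires; Q=18 R=0 X=7 G=12
Draw 11: a1=0.000, a2=0.000, a3=0.532, a0=0.532; τ=−ln(0.5235)/0.532=1.217 → t=12.202 > T=11.9: stop.
R first becomes ≤ 2 when it reaches 2 at the event at t=0.426.

Threshold first reached at t = 0.426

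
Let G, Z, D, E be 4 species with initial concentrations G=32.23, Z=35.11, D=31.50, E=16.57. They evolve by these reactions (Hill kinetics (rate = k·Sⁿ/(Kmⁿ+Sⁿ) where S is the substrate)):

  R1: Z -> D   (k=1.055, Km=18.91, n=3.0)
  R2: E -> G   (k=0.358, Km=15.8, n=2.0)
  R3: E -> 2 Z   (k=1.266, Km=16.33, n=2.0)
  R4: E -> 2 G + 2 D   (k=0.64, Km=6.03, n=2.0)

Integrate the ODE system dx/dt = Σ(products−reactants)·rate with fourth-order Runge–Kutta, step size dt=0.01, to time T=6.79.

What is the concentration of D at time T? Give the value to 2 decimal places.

RK4 with dt=0.01: 679 steps to T=6.79. Trajectory (selected grid times):
t=0.00: G=32.23 Z=35.11 D=31.50 E=16.57
t=0.75: G=33.21 Z=35.36 D=33.03 E=15.55
t=1.51: G=34.18 Z=35.55 D=34.56 E=14.56
t=2.26: G=35.11 Z=35.67 D=36.06 E=13.63
t=3.02: G=36.02 Z=35.73 D=37.56 E=12.73
t=3.77: G=36.90 Z=35.73 D=39.03 E=11.90
t=4.53: G=37.75 Z=35.67 D=40.49 E=11.11
t=5.28: G=38.57 Z=35.55 D=41.90 E=10.37
t=6.04: G=39.36 Z=35.38 D=43.31 E=9.67
t=6.79: G=40.11 Z=35.16 D=44.68 E=9.03
Read off D at T=6.79: 44.68

D at T = 44.68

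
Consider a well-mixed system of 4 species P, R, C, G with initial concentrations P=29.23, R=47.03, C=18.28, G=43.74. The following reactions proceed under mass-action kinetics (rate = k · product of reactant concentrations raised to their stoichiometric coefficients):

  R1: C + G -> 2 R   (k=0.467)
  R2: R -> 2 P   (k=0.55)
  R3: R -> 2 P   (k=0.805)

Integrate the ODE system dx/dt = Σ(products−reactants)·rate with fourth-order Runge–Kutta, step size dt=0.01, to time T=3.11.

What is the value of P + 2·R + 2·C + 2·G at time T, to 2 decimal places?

Value at T = 247.33

Check how each reaction changes W = P + 2·R + 2·C + 2·G (weight of products minus weight of reactants):
R1: C + G -> 2 R: (2·2) − (2·1 + 2·1) = 4 − 4 = 0
R2: R -> 2 P: (1·2) − (2·1) = 2 − 2 = 0
R3: R -> 2 P: (1·2) − (2·1) = 2 − 2 = 0
Every reaction leaves W unchanged, so W is conserved and no simulation is needed: W(T) = W(0) = 29.23 + 2·47.03 + 2·18.28 + 2·43.74 = 247.33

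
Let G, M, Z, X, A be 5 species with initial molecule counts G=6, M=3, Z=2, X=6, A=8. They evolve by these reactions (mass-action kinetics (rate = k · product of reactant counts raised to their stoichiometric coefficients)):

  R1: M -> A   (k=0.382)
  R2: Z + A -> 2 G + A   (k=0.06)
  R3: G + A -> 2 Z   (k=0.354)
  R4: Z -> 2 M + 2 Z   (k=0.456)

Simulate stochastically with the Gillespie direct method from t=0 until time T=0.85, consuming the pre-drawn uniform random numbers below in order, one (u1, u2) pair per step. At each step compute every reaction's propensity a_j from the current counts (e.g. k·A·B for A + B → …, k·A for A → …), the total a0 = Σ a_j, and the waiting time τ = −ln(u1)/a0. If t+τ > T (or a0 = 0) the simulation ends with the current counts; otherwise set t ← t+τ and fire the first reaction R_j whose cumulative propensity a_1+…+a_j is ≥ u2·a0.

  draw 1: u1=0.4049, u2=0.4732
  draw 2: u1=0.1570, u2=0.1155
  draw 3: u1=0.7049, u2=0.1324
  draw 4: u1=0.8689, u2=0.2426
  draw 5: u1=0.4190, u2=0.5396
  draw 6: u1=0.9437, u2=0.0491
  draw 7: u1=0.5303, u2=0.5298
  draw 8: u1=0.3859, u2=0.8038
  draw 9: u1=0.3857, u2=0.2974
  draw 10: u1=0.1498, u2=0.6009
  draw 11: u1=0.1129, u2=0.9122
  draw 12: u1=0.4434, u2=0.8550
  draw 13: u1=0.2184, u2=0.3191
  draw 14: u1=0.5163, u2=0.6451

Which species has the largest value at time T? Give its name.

Dominant species at T: Z

t=0.000: G=6 M=3 Z=2 X=6 A=8
Draw 1: a1=1.146, a2=0.960, a3=16.992, a4=0.912, a0=20.010; τ=−ln(0.4049)/20.010=0.045 → t=0.045; u2·a0=0.4732·20.010=9.469; a1+a2=2.106 < 9.469 ≤ a1+…+a3=19.098 → R3 fires; G=5 M=3 Z=4 X=6 A=7
Draw 2: a1=1.146, a2=1.680, a3=12.390, a4=1.824, a0=17.040; τ=−ln(0.1570)/17.040=0.109 → t=0.154; u2·a0=0.1155·17.040=1.968; a1=1.146 < 1.968 ≤ a1+a2=2.826 → R2 fires; G=7 M=3 Z=3 X=6 A=7
Draw 3: a1=1.146, a2=1.260, a3=17.346, a4=1.368, a0=21.120; τ=−ln(0.7049)/21.120=0.017 → t=0.170; u2·a0=0.1324·21.120=2.796; a1+a2=2.406 < 2.796 ≤ a1+…+a3=19.752 → R3 fires; G=6 M=3 Z=5 X=6 A=6
Draw 4: a1=1.146, a2=1.800, a3=12.744, a4=2.280, a0=17.970; τ=−ln(0.8689)/17.970=0.008 → t=0.178; u2·a0=0.2426·17.970=4.360; a1+a2=2.946 < 4.360 ≤ a1+…+a3=15.690 → R3 fires; G=5 M=3 Z=7 X=6 A=5
Draw 5: a1=1.146, a2=2.100, a3=8.850, a4=3.192, a0=15.288; τ=−ln(0.4190)/15.288=0.057 → t=0.235; u2·a0=0.5396·15.288=8.249; a1+a2=3.246 < 8.249 ≤ a1+…+a3=12.096 → R3 fires; G=4 M=3 Z=9 X=6 A=4
Draw 6: a1=1.146, a2=2.160, a3=5.664, a4=4.104, a0=13.074; τ=−ln(0.9437)/13.074=0.004 → t=0.240; u2·a0=0.0491·13.074=0.642 ≤ a1=1.146 → R1 fires; G=4 M=2 Z=9 X=6 A=5
Draw 7: a1=0.764, a2=2.700, a3=7.080, a4=4.104, a0=14.648; τ=−ln(0.5303)/14.648=0.043 → t=0.283; u2·a0=0.5298·14.648=7.761; a1+a2=3.464 < 7.761 ≤ a1+…+a3=10.544 → R3 fires; G=3 M=2 Z=11 X=6 A=4
Draw 8: a1=0.764, a2=2.640, a3=4.248, a4=5.016, a0=12.668; τ=−ln(0.3859)/12.668=0.075 → t=0.358; u2·a0=0.8038·12.668=10.183; a1+…+a3=7.652 < 10.183 ≤ a1+…+a4=12.668 → R4 fires; G=3 M=4 Z=12 X=6 A=4
Draw 9: a1=1.528, a2=2.880, a3=4.248, a4=5.472, a0=14.128; τ=−ln(0.3857)/14.128=0.067 → t=0.425; u2·a0=0.2974·14.128=4.202; a1=1.528 < 4.202 ≤ a1+a2=4.408 → R2 fires; G=5 M=4 Z=11 X=6 A=4
Draw 10: a1=1.528, a2=2.640, a3=7.080, a4=5.016, a0=16.264; τ=−ln(0.1498)/16.264=0.117 → t=0.542; u2·a0=0.6009·16.264=9.773; a1+a2=4.168 < 9.773 ≤ a1+…+a3=11.248 → R3 fires; G=4 M=4 Z=13 X=6 A=3
Draw 11: a1=1.528, a2=2.340, a3=4.248, a4=5.928, a0=14.044; τ=−ln(0.1129)/14.044=0.155 → t=0.697; u2·a0=0.9122·14.044=12.811; a1+…+a3=8.116 < 12.811 ≤ a1+…+a4=14.044 → R4 fires; G=4 M=6 Z=14 X=6 A=3
Draw 12: a1=2.292, a2=2.520, a3=4.248, a4=6.384, a0=15.444; τ=−ln(0.4434)/15.444=0.053 → t=0.750; u2·a0=0.8550·15.444=13.205; a1+…+a3=9.060 < 13.205 ≤ a1+…+a4=15.444 → R4 fires; G=4 M=8 Z=15 X=6 A=3
Draw 13: a1=3.056, a2=2.700, a3=4.248, a4=6.840, a0=16.844; τ=−ln(0.2184)/16.844=0.090 → t=0.840; u2·a0=0.3191·16.844=5.375; a1=3.056 < 5.375 ≤ a1+a2=5.756 → R2 fires; G=6 M=8 Z=14 X=6 A=3
Draw 14: a1=3.056, a2=2.520, a3=6.372, a4=6.384, a0=18.332; τ=−ln(0.5163)/18.332=0.036 → t=0.877 > T=0.85: stop.
At T=0.85: G=6 M=8 Z=14 X=6 A=3; the largest is Z.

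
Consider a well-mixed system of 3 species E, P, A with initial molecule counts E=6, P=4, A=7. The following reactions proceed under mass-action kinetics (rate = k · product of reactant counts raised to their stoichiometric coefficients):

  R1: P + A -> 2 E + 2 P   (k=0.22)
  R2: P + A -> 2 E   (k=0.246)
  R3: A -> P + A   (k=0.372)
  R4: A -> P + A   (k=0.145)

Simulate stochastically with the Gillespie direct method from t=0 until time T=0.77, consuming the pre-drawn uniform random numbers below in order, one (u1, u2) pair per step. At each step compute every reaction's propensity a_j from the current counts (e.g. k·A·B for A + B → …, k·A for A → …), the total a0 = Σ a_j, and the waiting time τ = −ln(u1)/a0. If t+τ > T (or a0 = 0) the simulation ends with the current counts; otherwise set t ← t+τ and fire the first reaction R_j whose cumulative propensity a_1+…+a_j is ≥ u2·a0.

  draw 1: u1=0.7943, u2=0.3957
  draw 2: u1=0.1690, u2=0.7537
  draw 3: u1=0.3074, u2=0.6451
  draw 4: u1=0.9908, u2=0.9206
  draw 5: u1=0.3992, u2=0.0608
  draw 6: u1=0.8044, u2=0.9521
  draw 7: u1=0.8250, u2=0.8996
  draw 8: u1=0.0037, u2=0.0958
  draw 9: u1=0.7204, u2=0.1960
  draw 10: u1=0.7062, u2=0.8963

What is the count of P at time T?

P at T = 9

t=0.000: E=6 P=4 A=7
Draw 1: a1=6.160, a2=6.888, a3=2.604, a4=1.015, a0=16.667; τ=−ln(0.7943)/16.667=0.014 → t=0.014; u2·a0=0.3957·16.667=6.595; a1=6.160 < 6.595 ≤ a1+a2=13.048 → R2 fires; E=8 P=3 A=6
Draw 2: a1=3.960, a2=4.428, a3=2.232, a4=0.870, a0=11.490; τ=−ln(0.1690)/11.490=0.155 → t=0.169; u2·a0=0.7537·11.490=8.660; a1+a2=8.388 < 8.660 ≤ a1+…+a3=10.620 → R3 fires; E=8 P=4 A=6
Draw 3: a1=5.280, a2=5.904, a3=2.232, a4=0.870, a0=14.286; τ=−ln(0.3074)/14.286=0.083 → t=0.251; u2·a0=0.6451·14.286=9.216; a1=5.280 < 9.216 ≤ a1+a2=11.184 → R2 fires; E=10 P=3 A=5
Draw 4: a1=3.300, a2=3.690, a3=1.860, a4=0.725, a0=9.575; τ=−ln(0.9908)/9.575=0.001 → t=0.252; u2·a0=0.9206·9.575=8.815; a1+a2=6.990 < 8.815 ≤ a1+…+a3=8.850 → R3 fires; E=10 P=4 A=5
Draw 5: a1=4.400, a2=4.920, a3=1.860, a4=0.725, a0=11.905; τ=−ln(0.3992)/11.905=0.077 → t=0.329; u2·a0=0.0608·11.905=0.724 ≤ a1=4.400 → R1 fires; E=12 P=5 A=4
Draw 6: a1=4.400, a2=4.920, a3=1.488, a4=0.580, a0=11.388; τ=−ln(0.8044)/11.388=0.019 → t=0.348; u2·a0=0.9521·11.388=10.843; a1+…+a3=10.808 < 10.843 ≤ a1+…+a4=11.388 → R4 fires; E=12 P=6 A=4
Draw 7: a1=5.280, a2=5.904, a3=1.488, a4=0.580, a0=13.252; τ=−ln(0.8250)/13.252=0.015 → t=0.363; u2·a0=0.8996·13.252=11.921; a1+a2=11.184 < 11.921 ≤ a1+…+a3=12.672 → R3 fires; E=12 P=7 A=4
Draw 8: a1=6.160, a2=6.888, a3=1.488, a4=0.580, a0=15.116; τ=−ln(0.0037)/15.116=0.370 → t=0.733; u2·a0=0.0958·15.116=1.448 ≤ a1=6.160 → R1 fires; E=14 P=8 A=3
Draw 9: a1=5.280, a2=5.904, a3=1.116, a4=0.435, a0=12.735; τ=−ln(0.7204)/12.735=0.026 → t=0.759; u2·a0=0.1960·12.735=2.496 ≤ a1=5.280 → R1 fires; E=16 P=9 A=2
Draw 10: a1=3.960, a2=4.428, a3=0.744, a4=0.290, a0=9.422; τ=−ln(0.7062)/9.422=0.037 → t=0.796 > T=0.77: stop.
Read off P at T=0.77: 9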